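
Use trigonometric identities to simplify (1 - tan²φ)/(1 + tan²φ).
(1 - tan²φ)/(1 + tan²φ) = cos(2φ) (using Double angle)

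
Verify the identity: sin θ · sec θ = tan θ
LHS = sin θ · (1/cos θ) = sin θ/cos θ = tan θ = RHS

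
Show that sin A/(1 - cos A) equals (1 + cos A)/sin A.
LHS = sin A(1 + cos A) / ((1 - cos A)(1 + cos A)) = sin A(1 + cos A) / (1 - cos²A) = sin A(1 + cos A) / sin²A = (1 + cos A)/sin A = RHS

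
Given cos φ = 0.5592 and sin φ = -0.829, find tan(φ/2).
tan(φ/2) = sin φ / (1 + cos φ) = -0.5317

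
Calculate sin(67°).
sin(67°) = 0.9205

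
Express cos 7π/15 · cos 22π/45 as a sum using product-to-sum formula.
cos 7π/15 cos 22π/45 = (1/2)[cos(7π/15-22π/45) + cos(7π/15+22π/45)]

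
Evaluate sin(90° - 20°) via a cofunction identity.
sin(90° - 20°) = cos(20°) = 0.9397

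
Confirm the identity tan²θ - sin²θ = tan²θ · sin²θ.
LHS = sin²θ/cos²θ - sin²θ = sin²θ(1/cos²θ - 1) = sin²θ · (1 - cos²θ)/cos²θ = sin²θ · sin²θ/cos²θ = sin²θ · tan²θ = RHS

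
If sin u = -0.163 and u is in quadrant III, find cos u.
cos u = -0.9866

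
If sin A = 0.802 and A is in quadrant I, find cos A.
cos A = 0.5973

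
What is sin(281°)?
sin(281°) = -0.9816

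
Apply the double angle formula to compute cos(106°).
cos(106°) = cos²53° - sin²53° = -0.2756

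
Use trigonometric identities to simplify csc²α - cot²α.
csc²α - cot²α = 1 (using Pythagorean identity)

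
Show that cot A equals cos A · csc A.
RHS = cos A · (1/sin A) = cos A/sin A = cot A = LHS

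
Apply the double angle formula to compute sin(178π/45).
sin(178π/45) = 2 sin 89π/45 cos 89π/45 = -0.1392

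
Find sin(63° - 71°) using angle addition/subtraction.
sin(63° - 71°) = sin 63° cos 71° - cos 63° sin 71° = -0.1392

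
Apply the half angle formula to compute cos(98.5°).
cos(98.5°) = -√((1 + cos 197°)/2) = -0.1478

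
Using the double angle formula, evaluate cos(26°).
cos(26°) = 2cos²13° - 1 = 0.8988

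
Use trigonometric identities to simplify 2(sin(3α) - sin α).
2(sin(3α) - sin α) = 2(2 cos(2α) sin α) (using Sum-to-product)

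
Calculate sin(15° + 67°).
sin(15° + 67°) = sin 15° cos 67° + cos 15° sin 67° = 0.9903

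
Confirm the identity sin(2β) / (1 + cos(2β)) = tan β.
LHS = 2 sin β cos β / (2cos²β) = sin β/cos β = tan β = RHS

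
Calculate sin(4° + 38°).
sin(4° + 38°) = sin 4° cos 38° + cos 4° sin 38° = 0.6691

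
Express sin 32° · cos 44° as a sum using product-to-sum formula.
sin 32° cos 44° = (1/2)[sin(32°+44°) + sin(32°-44°)]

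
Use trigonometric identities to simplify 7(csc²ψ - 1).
7(csc²ψ - 1) = 7(cot²ψ) (using Pythagorean identity)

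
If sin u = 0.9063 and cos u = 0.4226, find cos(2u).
cos(2u) = cos²u - sin²u = -0.6428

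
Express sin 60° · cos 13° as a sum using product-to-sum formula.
sin 60° cos 13° = (1/2)[sin(60°+13°) + sin(60°-13°)]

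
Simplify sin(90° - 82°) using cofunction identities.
sin(90° - 82°) = cos(82°)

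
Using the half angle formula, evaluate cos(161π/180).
cos(161π/180) = -√((1 + cos 161π/90)/2) = -0.9455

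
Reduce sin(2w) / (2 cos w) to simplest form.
sin(2w) / (2 cos w) = sin w (using Double angle)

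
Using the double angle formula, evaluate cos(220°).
cos(220°) = cos²110° - sin²110° = -0.766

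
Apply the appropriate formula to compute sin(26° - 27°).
sin(26° - 27°) = sin 26° cos 27° - cos 26° sin 27° = -0.01745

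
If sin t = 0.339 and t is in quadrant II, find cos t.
cos t = -0.9408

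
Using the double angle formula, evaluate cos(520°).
cos(520°) = cos²260° - sin²260° = -0.9397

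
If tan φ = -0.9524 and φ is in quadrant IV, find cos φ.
cos φ = 0.7241 (using tan²φ + 1 = sec²φ)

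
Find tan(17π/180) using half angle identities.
tan(17π/180) = sin 17π/90 / (1 + cos 17π/90) = 0.3057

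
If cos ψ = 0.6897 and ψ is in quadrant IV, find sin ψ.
sin ψ = -0.7241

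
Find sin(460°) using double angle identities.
sin(460°) = 2 sin 230° cos 230° = 0.9848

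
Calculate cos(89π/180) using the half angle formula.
cos(89π/180) = √((1 + cos 89π/90)/2) = 0.01745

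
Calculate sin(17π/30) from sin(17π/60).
sin(17π/30) = 2 sin 17π/60 cos 17π/60 = 0.9781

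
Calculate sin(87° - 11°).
sin(87° - 11°) = sin 87° cos 11° - cos 87° sin 11° = 0.9703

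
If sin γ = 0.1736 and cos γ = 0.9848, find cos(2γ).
cos(2γ) = cos²γ - sin²γ = 0.9397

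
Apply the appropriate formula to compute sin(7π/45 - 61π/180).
sin(7π/45 - 61π/180) = sin 7π/45 cos 61π/180 - cos 7π/45 sin 61π/180 = -0.5446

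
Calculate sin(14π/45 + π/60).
sin(14π/45 + π/60) = sin 14π/45 cos π/60 + cos 14π/45 sin π/60 = 0.8572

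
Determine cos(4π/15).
cos(4π/15) = 0.6691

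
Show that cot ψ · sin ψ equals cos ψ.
LHS = (cos ψ/sin ψ) · sin ψ = cos ψ = RHS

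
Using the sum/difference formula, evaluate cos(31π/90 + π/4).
cos(31π/90 + π/4) = cos 31π/90 cos π/4 - sin 31π/90 sin π/4 = -0.2924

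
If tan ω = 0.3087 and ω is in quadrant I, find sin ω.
sin ω = 0.295 (using tan²ω + 1 = sec²ω)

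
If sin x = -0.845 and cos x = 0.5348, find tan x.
tan x = sin x / cos x = -1.58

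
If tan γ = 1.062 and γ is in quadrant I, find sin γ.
sin γ = 0.728 (using tan²γ + 1 = sec²γ)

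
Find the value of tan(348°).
tan(348°) = -0.2126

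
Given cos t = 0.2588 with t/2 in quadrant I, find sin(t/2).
sin(t/2) = ±√((1 - cos t)/2); positive since t/2 ∈ QI, so sin(t/2) = 0.6088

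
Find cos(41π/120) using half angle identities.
cos(41π/120) = √((1 + cos 41π/60)/2) = 0.4772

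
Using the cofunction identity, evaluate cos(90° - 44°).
cos(90° - 44°) = sin(44°) = 0.6947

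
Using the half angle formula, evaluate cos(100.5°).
cos(100.5°) = -√((1 + cos 201°)/2) = -0.1822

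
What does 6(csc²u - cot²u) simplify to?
6(csc²u - cot²u) = 6 (using Pythagorean identity)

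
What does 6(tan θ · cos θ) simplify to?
6(tan θ · cos θ) = 6(sin θ) (using Quotient identity)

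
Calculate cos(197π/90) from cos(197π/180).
cos(197π/90) = cos²197π/180 - sin²197π/180 = 0.829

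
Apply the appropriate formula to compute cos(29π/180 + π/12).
cos(29π/180 + π/12) = cos 29π/180 cos π/12 - sin 29π/180 sin π/12 = 0.7193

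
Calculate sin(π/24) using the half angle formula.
sin(π/24) = √((1 - cos π/12)/2) = 0.1305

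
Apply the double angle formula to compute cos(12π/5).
cos(12π/5) = cos²6π/5 - sin²6π/5 = 0.309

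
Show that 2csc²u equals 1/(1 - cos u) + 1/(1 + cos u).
RHS = [(1 + cos u) + (1 - cos u)] / [(1 - cos u)(1 + cos u)] = 2/(1 - cos²u) = 2/sin²u = 2csc²u = LHS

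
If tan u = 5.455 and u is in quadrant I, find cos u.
cos u = 0.1803 (using tan²u + 1 = sec²u)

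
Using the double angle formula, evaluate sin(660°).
sin(660°) = 2 sin 330° cos 330° = -√3/2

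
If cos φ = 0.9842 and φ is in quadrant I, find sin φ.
sin φ = 0.1771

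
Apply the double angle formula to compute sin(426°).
sin(426°) = 2 sin 213° cos 213° = 0.9135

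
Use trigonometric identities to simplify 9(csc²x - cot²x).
9(csc²x - cot²x) = 9 (using Pythagorean identity)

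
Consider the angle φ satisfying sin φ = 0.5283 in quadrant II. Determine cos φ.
cos φ = ±√(1 - sin²φ) = -0.8491 (negative in QII)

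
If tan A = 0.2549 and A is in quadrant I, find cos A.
cos A = 0.969 (using tan²A + 1 = sec²A)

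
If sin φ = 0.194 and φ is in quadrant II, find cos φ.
cos φ = -0.981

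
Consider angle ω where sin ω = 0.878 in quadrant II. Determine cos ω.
cos ω = ±√(1 - sin²ω) = -0.4787 (negative in QII)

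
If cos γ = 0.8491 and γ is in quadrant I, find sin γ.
sin γ = 0.5282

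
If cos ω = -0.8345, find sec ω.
sec ω = 1/cos ω = -1.198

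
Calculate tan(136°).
tan(136°) = -0.9657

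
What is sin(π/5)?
sin(π/5) = 0.5878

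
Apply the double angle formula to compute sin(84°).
sin(84°) = 2 sin 42° cos 42° = 0.9945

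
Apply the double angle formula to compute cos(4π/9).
cos(4π/9) = cos²2π/9 - sin²2π/9 = 0.1736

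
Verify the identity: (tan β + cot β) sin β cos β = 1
LHS = (sin β/cos β + cos β/sin β) sin β cos β = ((sin²β + cos²β)/(sin β cos β)) · sin β cos β = sin²β + cos²β = 1 = RHS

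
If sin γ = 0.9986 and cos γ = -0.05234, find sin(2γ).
sin(2γ) = 2 sin γ cos γ = -0.1045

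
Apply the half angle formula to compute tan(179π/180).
tan(179π/180) = sin 179π/90 / (1 + cos 179π/90) = -0.01746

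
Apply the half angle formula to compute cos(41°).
cos(41°) = √((1 + cos 82°)/2) = 0.7547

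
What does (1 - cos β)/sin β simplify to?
(1 - cos β)/sin β = tan(β/2) (using Half angle)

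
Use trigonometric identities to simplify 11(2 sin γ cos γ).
11(2 sin γ cos γ) = 11(sin(2γ)) (using Double angle)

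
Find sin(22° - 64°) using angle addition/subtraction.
sin(22° - 64°) = sin 22° cos 64° - cos 22° sin 64° = -0.6691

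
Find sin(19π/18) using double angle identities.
sin(19π/18) = 2 sin 19π/36 cos 19π/36 = -0.1736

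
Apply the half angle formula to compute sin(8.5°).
sin(8.5°) = √((1 - cos 17°)/2) = 0.1478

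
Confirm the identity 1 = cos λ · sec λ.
RHS = cos λ · (1/cos λ) = 1 = LHS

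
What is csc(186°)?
csc(186°) = -9.567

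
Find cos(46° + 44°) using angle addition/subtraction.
cos(46° + 44°) = cos 46° cos 44° - sin 46° sin 44° = 0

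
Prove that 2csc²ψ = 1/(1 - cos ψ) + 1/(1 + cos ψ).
RHS = [(1 + cos ψ) + (1 - cos ψ)] / [(1 - cos ψ)(1 + cos ψ)] = 2/(1 - cos²ψ) = 2/sin²ψ = 2csc²ψ = LHS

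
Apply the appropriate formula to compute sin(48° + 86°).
sin(48° + 86°) = sin 48° cos 86° + cos 48° sin 86° = 0.7193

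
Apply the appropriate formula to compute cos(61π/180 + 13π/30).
cos(61π/180 + 13π/30) = cos 61π/180 cos 13π/30 - sin 61π/180 sin 13π/30 = -0.7547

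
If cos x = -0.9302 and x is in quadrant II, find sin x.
sin x = 0.3671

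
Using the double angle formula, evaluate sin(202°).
sin(202°) = 2 sin 101° cos 101° = -0.3746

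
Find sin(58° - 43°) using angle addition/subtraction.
sin(58° - 43°) = sin 58° cos 43° - cos 58° sin 43° = (√6-√2)/4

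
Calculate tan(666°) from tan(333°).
tan(666°) = 2 tan 333° / (1 - tan²333°) = -1.376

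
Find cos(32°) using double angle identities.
cos(32°) = cos²16° - sin²16° = 0.848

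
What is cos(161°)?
cos(161°) = -0.9455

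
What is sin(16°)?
sin(16°) = 0.2756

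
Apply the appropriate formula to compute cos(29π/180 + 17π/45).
cos(29π/180 + 17π/45) = cos 29π/180 cos 17π/45 - sin 29π/180 sin 17π/45 = -0.1219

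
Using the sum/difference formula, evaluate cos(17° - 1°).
cos(17° - 1°) = cos 17° cos 1° + sin 17° sin 1° = 0.9613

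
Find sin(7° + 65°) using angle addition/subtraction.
sin(7° + 65°) = sin 7° cos 65° + cos 7° sin 65° = 0.9511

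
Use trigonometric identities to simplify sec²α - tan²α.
sec²α - tan²α = 1 (using Pythagorean identity)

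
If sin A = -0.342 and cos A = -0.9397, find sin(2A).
sin(2A) = 2 sin A cos A = 0.6428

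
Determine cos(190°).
cos(190°) = -0.9848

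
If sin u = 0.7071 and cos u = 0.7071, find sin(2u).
sin(2u) = 2 sin u cos u = 1.0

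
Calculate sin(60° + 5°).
sin(60° + 5°) = sin 60° cos 5° + cos 60° sin 5° = 0.9063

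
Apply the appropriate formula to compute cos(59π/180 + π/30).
cos(59π/180 + π/30) = cos 59π/180 cos π/30 - sin 59π/180 sin π/30 = 0.4226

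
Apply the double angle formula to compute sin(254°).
sin(254°) = 2 sin 127° cos 127° = -0.9613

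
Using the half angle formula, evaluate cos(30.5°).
cos(30.5°) = √((1 + cos 61°)/2) = 0.8616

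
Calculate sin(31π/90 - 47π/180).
sin(31π/90 - 47π/180) = sin 31π/90 cos 47π/180 - cos 31π/90 sin 47π/180 = (√6-√2)/4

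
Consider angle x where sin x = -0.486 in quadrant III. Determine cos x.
cos x = ±√(1 - sin²x) = -0.874 (negative in QIII)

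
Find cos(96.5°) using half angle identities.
cos(96.5°) = -√((1 + cos 193°)/2) = -0.1132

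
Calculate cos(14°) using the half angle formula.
cos(14°) = √((1 + cos 28°)/2) = 0.9703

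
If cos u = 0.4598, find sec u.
sec u = 1/cos u = 2.175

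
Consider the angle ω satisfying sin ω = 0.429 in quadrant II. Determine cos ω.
cos ω = ±√(1 - sin²ω) = -0.9033 (negative in QII)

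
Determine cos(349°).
cos(349°) = 0.9816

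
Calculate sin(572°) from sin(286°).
sin(572°) = 2 sin 286° cos 286° = -0.5299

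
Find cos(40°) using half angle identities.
cos(40°) = √((1 + cos 80°)/2) = 0.766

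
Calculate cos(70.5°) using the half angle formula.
cos(70.5°) = √((1 + cos 141°)/2) = 0.3338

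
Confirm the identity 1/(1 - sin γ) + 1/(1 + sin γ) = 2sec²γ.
LHS = [(1 + sin γ) + (1 - sin γ)] / [(1 - sin γ)(1 + sin γ)] = 2/(1 - sin²γ) = 2/cos²γ = 2sec²γ = RHS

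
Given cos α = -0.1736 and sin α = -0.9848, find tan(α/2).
tan(α/2) = sin α / (1 + cos α) = -1.192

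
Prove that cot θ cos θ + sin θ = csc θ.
LHS = cos²θ/sin θ + sin θ = (cos²θ + sin²θ)/sin θ = 1/sin θ = csc θ = RHS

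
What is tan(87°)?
tan(87°) = 19.08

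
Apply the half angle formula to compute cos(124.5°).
cos(124.5°) = -√((1 + cos 249°)/2) = -0.5664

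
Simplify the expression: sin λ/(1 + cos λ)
sin λ/(1 + cos λ) = tan(λ/2) (using Half angle)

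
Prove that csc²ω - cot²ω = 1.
LHS = 1/sin²ω - cos²ω/sin²ω = (1 - cos²ω)/sin²ω = sin²ω/sin²ω = 1 = RHS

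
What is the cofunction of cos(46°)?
cos(46°) = sin(90° - 46°) = sin(44°)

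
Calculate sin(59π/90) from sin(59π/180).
sin(59π/90) = 2 sin 59π/180 cos 59π/180 = 0.8829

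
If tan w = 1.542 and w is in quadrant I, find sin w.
sin w = 0.839 (using tan²w + 1 = sec²w)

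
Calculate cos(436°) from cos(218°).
cos(436°) = cos²218° - sin²218° = 0.2419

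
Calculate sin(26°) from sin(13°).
sin(26°) = 2 sin 13° cos 13° = 0.4384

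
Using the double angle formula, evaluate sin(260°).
sin(260°) = 2 sin 130° cos 130° = -0.9848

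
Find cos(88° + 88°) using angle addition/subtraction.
cos(88° + 88°) = cos 88° cos 88° - sin 88° sin 88° = -0.9976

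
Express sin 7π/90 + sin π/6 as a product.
sin 7π/90 + sin π/6 = 2 sin(11π/90) cos(-2π/45)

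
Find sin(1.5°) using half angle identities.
sin(1.5°) = √((1 - cos 3°)/2) = 0.02618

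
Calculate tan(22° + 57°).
tan(22° + 57°) = (tan 22° + tan 57°)/(1 - tan 22° tan 57°) = 5.145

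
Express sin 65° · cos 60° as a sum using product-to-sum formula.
sin 65° cos 60° = (1/2)[sin(65°+60°) + sin(65°-60°)]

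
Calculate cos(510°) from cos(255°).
cos(510°) = cos²255° - sin²255° = -√3/2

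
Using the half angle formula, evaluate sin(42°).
sin(42°) = √((1 - cos 84°)/2) = 0.6691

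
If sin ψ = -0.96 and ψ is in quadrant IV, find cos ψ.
cos ψ = 0.28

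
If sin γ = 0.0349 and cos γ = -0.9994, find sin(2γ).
sin(2γ) = 2 sin γ cos γ = -0.06976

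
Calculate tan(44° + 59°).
tan(44° + 59°) = (tan 44° + tan 59°)/(1 - tan 44° tan 59°) = -4.331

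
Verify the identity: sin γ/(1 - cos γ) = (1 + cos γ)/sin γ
LHS = sin γ(1 + cos γ) / ((1 - cos γ)(1 + cos γ)) = sin γ(1 + cos γ) / (1 - cos²γ) = sin γ(1 + cos γ) / sin²γ = (1 + cos γ)/sin γ = RHS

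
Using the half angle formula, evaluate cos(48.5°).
cos(48.5°) = √((1 + cos 97°)/2) = 0.6626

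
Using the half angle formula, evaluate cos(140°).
cos(140°) = -√((1 + cos 280°)/2) = -0.766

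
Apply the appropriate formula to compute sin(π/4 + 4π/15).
sin(π/4 + 4π/15) = sin π/4 cos 4π/15 + cos π/4 sin 4π/15 = 0.9986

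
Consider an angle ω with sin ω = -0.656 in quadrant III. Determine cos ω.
cos ω = ±√(1 - sin²ω) = -0.7548 (negative in QIII)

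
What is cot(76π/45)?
cot(76π/45) = -0.6745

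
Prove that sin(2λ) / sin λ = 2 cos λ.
LHS = 2 sin λ cos λ / sin λ = 2 cos λ = RHS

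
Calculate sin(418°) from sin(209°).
sin(418°) = 2 sin 209° cos 209° = 0.848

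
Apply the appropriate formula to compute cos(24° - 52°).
cos(24° - 52°) = cos 24° cos 52° + sin 24° sin 52° = 0.8829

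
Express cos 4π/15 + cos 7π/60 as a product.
cos 4π/15 + cos 7π/60 = 2 cos(23π/120) cos(3π/40)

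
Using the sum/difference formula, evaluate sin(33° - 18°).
sin(33° - 18°) = sin 33° cos 18° - cos 33° sin 18° = (√6-√2)/4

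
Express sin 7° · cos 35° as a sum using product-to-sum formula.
sin 7° cos 35° = (1/2)[sin(7°+35°) + sin(7°-35°)]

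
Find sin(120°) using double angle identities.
sin(120°) = 2 sin 60° cos 60° = √3/2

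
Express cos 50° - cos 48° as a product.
cos 50° - cos 48° = -2 sin(49°) sin(1°)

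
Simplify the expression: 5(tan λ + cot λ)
5(tan λ + cot λ) = 5(sec λ csc λ) (using Quotient identities)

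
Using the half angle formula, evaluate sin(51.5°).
sin(51.5°) = √((1 - cos 103°)/2) = 0.7826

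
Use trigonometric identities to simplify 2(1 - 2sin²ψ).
2(1 - 2sin²ψ) = 2(cos(2ψ)) (using Double angle)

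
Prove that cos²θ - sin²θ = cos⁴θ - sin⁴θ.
RHS = (cos²θ - sin²θ)(cos²θ + sin²θ) = (cos²θ - sin²θ) · 1 = cos²θ - sin²θ = LHS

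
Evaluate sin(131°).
sin(131°) = 0.7547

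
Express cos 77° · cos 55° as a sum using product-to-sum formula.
cos 77° cos 55° = (1/2)[cos(77°-55°) + cos(77°+55°)]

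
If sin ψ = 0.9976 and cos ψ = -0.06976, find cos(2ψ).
cos(2ψ) = cos²ψ - sin²ψ = -0.9903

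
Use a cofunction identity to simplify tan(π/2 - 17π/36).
tan(π/2 - 17π/36) = cot(17π/36)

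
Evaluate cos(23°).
cos(23°) = 0.9205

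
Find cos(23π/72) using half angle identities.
cos(23π/72) = √((1 + cos 23π/36)/2) = 0.5373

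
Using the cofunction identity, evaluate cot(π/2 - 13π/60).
cot(π/2 - 13π/60) = tan(13π/60) = 0.8098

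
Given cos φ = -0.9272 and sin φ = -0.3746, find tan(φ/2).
tan(φ/2) = sin φ / (1 + cos φ) = -5.146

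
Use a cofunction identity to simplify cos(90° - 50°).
cos(90° - 50°) = sin(50°)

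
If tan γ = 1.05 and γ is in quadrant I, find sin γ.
sin γ = 0.7241 (using tan²γ + 1 = sec²γ)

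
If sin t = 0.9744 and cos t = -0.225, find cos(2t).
cos(2t) = cos²t - sin²t = -0.8988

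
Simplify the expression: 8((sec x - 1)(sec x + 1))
8((sec x - 1)(sec x + 1)) = 8(tan²x) (using Diff. of squares)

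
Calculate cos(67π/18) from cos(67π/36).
cos(67π/18) = 2cos²67π/36 - 1 = 0.6428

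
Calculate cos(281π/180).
cos(281π/180) = 0.1908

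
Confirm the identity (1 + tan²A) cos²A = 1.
LHS = sec²A · cos²A = (1/cos²A) · cos²A = 1 = RHS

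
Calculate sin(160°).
sin(160°) = 0.342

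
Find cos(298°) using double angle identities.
cos(298°) = cos²149° - sin²149° = 0.4695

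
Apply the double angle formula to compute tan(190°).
tan(190°) = 2 tan 95° / (1 - tan²95°) = 0.1763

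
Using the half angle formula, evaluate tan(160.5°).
tan(160.5°) = sin 321° / (1 + cos 321°) = -0.3541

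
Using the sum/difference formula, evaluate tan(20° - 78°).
tan(20° - 78°) = (tan 20° - tan 78°)/(1 + tan 20° tan 78°) = -1.6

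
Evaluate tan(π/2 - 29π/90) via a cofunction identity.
tan(π/2 - 29π/90) = cot(29π/90) = 0.6249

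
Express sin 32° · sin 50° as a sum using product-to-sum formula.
sin 32° sin 50° = (1/2)[cos(32°-50°) - cos(32°+50°)]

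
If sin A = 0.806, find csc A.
csc A = 1/sin A = 1.241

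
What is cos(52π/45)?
cos(52π/45) = -0.8829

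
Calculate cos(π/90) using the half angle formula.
cos(π/90) = √((1 + cos π/45)/2) = 0.9994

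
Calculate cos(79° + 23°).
cos(79° + 23°) = cos 79° cos 23° - sin 79° sin 23° = -0.2079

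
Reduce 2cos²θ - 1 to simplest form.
2cos²θ - 1 = cos(2θ) (using Double angle)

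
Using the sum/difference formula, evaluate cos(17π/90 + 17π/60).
cos(17π/90 + 17π/60) = cos 17π/90 cos 17π/60 - sin 17π/90 sin 17π/60 = 0.08716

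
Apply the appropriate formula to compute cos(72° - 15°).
cos(72° - 15°) = cos 72° cos 15° + sin 72° sin 15° = 0.5446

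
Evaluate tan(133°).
tan(133°) = -1.072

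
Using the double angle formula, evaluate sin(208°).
sin(208°) = 2 sin 104° cos 104° = -0.4695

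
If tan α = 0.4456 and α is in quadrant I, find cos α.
cos α = 0.9134 (using tan²α + 1 = sec²α)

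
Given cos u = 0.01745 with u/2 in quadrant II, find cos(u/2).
cos(u/2) = ±√((1 + cos u)/2); negative since u/2 ∈ QII, so cos(u/2) = -0.7132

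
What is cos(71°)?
cos(71°) = 0.3256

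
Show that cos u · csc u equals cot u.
LHS = cos u · (1/sin u) = cos u/sin u = cot u = RHS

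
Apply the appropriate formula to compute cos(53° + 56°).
cos(53° + 56°) = cos 53° cos 56° - sin 53° sin 56° = -0.3256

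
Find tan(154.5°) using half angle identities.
tan(154.5°) = sin 309° / (1 + cos 309°) = -0.477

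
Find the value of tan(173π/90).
tan(173π/90) = -0.2493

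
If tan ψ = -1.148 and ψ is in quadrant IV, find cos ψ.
cos ψ = 0.6568 (using tan²ψ + 1 = sec²ψ)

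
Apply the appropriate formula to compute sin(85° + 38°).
sin(85° + 38°) = sin 85° cos 38° + cos 85° sin 38° = 0.8387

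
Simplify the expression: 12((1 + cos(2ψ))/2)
12((1 + cos(2ψ))/2) = 12(cos²ψ) (using Power reduction)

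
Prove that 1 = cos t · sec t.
RHS = cos t · (1/cos t) = 1 = LHS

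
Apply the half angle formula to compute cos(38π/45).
cos(38π/45) = -√((1 + cos 76π/45)/2) = -0.8829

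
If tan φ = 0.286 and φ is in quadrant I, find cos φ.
cos φ = 0.9615 (using tan²φ + 1 = sec²φ)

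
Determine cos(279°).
cos(279°) = 0.1564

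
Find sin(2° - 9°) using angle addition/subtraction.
sin(2° - 9°) = sin 2° cos 9° - cos 2° sin 9° = -0.1219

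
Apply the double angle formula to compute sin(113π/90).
sin(113π/90) = 2 sin 113π/180 cos 113π/180 = -0.7193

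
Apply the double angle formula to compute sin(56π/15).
sin(56π/15) = 2 sin 28π/15 cos 28π/15 = -0.7431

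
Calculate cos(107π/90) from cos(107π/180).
cos(107π/90) = cos²107π/180 - sin²107π/180 = -0.829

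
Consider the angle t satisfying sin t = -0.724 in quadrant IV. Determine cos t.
cos t = √(1 - sin²t) = 0.6898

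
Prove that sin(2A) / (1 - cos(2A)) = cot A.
LHS = 2 sin A cos A / (2sin²A) = cos A/sin A = cot A = RHS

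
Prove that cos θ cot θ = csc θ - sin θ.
RHS = 1/sin θ - sin θ = (1 - sin²θ)/sin θ = cos²θ/sin θ = cos θ · (cos θ/sin θ) = cos θ cot θ = LHS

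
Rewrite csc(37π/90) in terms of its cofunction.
csc(37π/90) = sec(π/2 - 37π/90) = sec(4π/45)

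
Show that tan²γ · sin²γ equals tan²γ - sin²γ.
RHS = sin²γ/cos²γ - sin²γ = sin²γ(1/cos²γ - 1) = sin²γ · (1 - cos²γ)/cos²γ = sin²γ · sin²γ/cos²γ = sin²γ · tan²γ = LHS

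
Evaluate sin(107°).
sin(107°) = 0.9563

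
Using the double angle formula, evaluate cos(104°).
cos(104°) = cos²52° - sin²52° = -0.2419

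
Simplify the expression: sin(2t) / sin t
sin(2t) / sin t = 2 cos t (using Double angle)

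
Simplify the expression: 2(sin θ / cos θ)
2(sin θ / cos θ) = 2(tan θ) (using Quotient identity)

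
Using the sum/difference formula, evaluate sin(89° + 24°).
sin(89° + 24°) = sin 89° cos 24° + cos 89° sin 24° = 0.9205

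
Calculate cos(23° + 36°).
cos(23° + 36°) = cos 23° cos 36° - sin 23° sin 36° = 0.515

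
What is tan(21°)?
tan(21°) = 0.3839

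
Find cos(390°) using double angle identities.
cos(390°) = 2cos²195° - 1 = √3/2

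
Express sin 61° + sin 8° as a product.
sin 61° + sin 8° = 2 sin(34.5°) cos(26.5°)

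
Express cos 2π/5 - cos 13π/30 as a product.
cos 2π/5 - cos 13π/30 = -2 sin(5π/12) sin(-π/60)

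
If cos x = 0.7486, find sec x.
sec x = 1/cos x = 1.336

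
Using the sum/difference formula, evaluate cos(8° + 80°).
cos(8° + 80°) = cos 8° cos 80° - sin 8° sin 80° = 0.0349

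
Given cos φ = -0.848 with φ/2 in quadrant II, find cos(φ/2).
cos(φ/2) = ±√((1 + cos φ)/2); negative since φ/2 ∈ QII, so cos(φ/2) = -0.2757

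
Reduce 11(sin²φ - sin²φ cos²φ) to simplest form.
11(sin²φ - sin²φ cos²φ) = 11(sin⁴φ) (using Factoring)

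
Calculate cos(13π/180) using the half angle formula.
cos(13π/180) = √((1 + cos 13π/90)/2) = 0.9744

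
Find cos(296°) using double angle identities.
cos(296°) = cos²148° - sin²148° = 0.4384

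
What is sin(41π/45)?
sin(41π/45) = 0.2756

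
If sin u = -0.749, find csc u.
csc u = 1/sin u = -1.335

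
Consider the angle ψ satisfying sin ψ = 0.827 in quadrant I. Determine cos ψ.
cos ψ = √(1 - sin²ψ) = 0.5622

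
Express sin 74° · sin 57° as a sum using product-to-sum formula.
sin 74° sin 57° = (1/2)[cos(74°-57°) - cos(74°+57°)]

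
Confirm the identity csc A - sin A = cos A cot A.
LHS = 1/sin A - sin A = (1 - sin²A)/sin A = cos²A/sin A = cos A · (cos A/sin A) = cos A cot A = RHS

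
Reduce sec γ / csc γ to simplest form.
sec γ / csc γ = tan γ (using Reciprocal identities)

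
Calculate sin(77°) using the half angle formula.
sin(77°) = √((1 - cos 154°)/2) = 0.9744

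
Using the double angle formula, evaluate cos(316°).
cos(316°) = cos²158° - sin²158° = 0.7193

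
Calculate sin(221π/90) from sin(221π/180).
sin(221π/90) = 2 sin 221π/180 cos 221π/180 = 0.9903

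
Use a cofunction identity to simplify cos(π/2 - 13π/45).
cos(π/2 - 13π/45) = sin(13π/45)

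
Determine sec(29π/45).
sec(29π/45) = -2.281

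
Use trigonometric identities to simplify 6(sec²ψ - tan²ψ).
6(sec²ψ - tan²ψ) = 6 (using Pythagorean identity)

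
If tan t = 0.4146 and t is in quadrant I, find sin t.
sin t = 0.383 (using tan²t + 1 = sec²t)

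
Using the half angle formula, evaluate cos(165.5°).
cos(165.5°) = -√((1 + cos 331°)/2) = -0.9681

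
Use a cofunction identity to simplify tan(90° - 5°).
tan(90° - 5°) = cot(5°)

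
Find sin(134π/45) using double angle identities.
sin(134π/45) = 2 sin 67π/45 cos 67π/45 = 0.06976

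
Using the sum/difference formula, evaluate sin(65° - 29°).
sin(65° - 29°) = sin 65° cos 29° - cos 65° sin 29° = 0.5878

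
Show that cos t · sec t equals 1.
LHS = cos t · (1/cos t) = 1 = RHS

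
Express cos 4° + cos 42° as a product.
cos 4° + cos 42° = 2 cos(23°) cos(-19°)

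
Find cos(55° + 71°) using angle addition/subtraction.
cos(55° + 71°) = cos 55° cos 71° - sin 55° sin 71° = -0.5878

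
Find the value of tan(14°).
tan(14°) = 0.2493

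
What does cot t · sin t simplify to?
cot t · sin t = cos t (using Quotient identity)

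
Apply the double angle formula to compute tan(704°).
tan(704°) = 2 tan 352° / (1 - tan²352°) = -0.2867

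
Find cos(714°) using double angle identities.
cos(714°) = cos²357° - sin²357° = 0.9945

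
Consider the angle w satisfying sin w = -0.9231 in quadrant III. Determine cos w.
cos w = ±√(1 - sin²w) = -0.3846 (negative in QIII)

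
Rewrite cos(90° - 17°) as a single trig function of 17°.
cos(90° - 17°) = sin(17°)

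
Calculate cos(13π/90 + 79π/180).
cos(13π/90 + 79π/180) = cos 13π/90 cos 79π/180 - sin 13π/90 sin 79π/180 = -(√6-√2)/4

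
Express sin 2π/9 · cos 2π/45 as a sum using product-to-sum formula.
sin 2π/9 cos 2π/45 = (1/2)[sin(2π/9+2π/45) + sin(2π/9-2π/45)]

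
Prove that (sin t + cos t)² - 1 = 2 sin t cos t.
LHS = sin²t + 2 sin t cos t + cos²t - 1 = (sin²t + cos²t) + 2 sin t cos t - 1 = 1 + 2 sin t cos t - 1 = 2 sin t cos t = RHS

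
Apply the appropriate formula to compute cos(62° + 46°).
cos(62° + 46°) = cos 62° cos 46° - sin 62° sin 46° = -0.309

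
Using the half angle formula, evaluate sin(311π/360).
sin(311π/360) = √((1 - cos 311π/180)/2) = 0.4147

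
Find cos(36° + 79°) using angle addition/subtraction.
cos(36° + 79°) = cos 36° cos 79° - sin 36° sin 79° = -0.4226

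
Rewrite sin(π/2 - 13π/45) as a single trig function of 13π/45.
sin(π/2 - 13π/45) = cos(13π/45)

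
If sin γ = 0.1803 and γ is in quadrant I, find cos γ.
cos γ = 0.9836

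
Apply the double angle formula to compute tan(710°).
tan(710°) = 2 tan 355° / (1 - tan²355°) = -0.1763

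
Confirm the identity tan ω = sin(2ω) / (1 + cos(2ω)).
RHS = 2 sin ω cos ω / (2cos²ω) = sin ω/cos ω = tan ω = LHS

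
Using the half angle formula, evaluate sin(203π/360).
sin(203π/360) = √((1 - cos 203π/180)/2) = 0.9799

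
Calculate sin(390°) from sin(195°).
sin(390°) = 2 sin 195° cos 195° = 1/2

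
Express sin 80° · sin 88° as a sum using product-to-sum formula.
sin 80° sin 88° = (1/2)[cos(80°-88°) - cos(80°+88°)]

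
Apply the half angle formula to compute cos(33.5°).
cos(33.5°) = √((1 + cos 67°)/2) = 0.8339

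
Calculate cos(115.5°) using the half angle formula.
cos(115.5°) = -√((1 + cos 231°)/2) = -0.4305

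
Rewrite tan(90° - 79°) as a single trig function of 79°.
tan(90° - 79°) = cot(79°)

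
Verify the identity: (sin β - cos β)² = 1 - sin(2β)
LHS = sin²β - 2 sin β cos β + cos²β = (sin²β + cos²β) - 2 sin β cos β = 1 - sin(2β) = RHS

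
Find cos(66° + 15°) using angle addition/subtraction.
cos(66° + 15°) = cos 66° cos 15° - sin 66° sin 15° = 0.1564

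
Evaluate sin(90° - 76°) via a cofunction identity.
sin(90° - 76°) = cos(76°) = 0.2419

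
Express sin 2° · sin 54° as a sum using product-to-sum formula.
sin 2° sin 54° = (1/2)[cos(2°-54°) - cos(2°+54°)]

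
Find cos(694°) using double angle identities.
cos(694°) = cos²347° - sin²347° = 0.8988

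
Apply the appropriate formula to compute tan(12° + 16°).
tan(12° + 16°) = (tan 12° + tan 16°)/(1 - tan 12° tan 16°) = 0.5317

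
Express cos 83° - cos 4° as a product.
cos 83° - cos 4° = -2 sin(43.5°) sin(39.5°)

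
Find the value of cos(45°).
cos(45°) = √2/2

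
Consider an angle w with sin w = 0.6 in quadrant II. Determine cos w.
cos w = ±√(1 - sin²w) = -0.8 (negative in QII)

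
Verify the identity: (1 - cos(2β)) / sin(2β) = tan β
LHS = 2sin²β / (2 sin β cos β) = sin β/cos β = tan β = RHS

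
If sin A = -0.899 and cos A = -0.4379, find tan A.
tan A = sin A / cos A = 2.053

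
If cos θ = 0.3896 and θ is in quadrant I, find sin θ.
sin θ = 0.921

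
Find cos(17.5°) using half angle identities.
cos(17.5°) = √((1 + cos 35°)/2) = 0.9537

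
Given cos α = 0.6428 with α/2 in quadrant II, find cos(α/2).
cos(α/2) = ±√((1 + cos α)/2); negative since α/2 ∈ QII, so cos(α/2) = -0.9063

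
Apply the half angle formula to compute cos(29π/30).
cos(29π/30) = -√((1 + cos 29π/15)/2) = -0.9945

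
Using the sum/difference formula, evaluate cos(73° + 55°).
cos(73° + 55°) = cos 73° cos 55° - sin 73° sin 55° = -0.6157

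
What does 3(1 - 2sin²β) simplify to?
3(1 - 2sin²β) = 3(cos(2β)) (using Double angle)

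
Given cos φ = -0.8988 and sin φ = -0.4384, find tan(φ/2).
tan(φ/2) = sin φ / (1 + cos φ) = -4.332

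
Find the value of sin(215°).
sin(215°) = -0.5736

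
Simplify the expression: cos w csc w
cos w csc w = cot w (using Reciprocal + quotient)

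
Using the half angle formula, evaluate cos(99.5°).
cos(99.5°) = -√((1 + cos 199°)/2) = -0.165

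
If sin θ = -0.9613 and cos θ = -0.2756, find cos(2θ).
cos(2θ) = cos²θ - sin²θ = -0.8481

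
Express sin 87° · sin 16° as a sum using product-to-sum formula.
sin 87° sin 16° = (1/2)[cos(87°-16°) - cos(87°+16°)]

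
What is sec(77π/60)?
sec(77π/60) = -1.589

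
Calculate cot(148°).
cot(148°) = -1.6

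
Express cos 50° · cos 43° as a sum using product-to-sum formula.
cos 50° cos 43° = (1/2)[cos(50°-43°) + cos(50°+43°)]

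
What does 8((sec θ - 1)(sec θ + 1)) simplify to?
8((sec θ - 1)(sec θ + 1)) = 8(tan²θ) (using Diff. of squares)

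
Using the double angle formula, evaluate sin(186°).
sin(186°) = 2 sin 93° cos 93° = -0.1045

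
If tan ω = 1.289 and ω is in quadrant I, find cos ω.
cos ω = 0.613 (using tan²ω + 1 = sec²ω)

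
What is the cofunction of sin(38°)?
sin(38°) = cos(90° - 38°) = cos(52°)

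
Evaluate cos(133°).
cos(133°) = -0.682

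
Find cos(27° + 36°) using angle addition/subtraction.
cos(27° + 36°) = cos 27° cos 36° - sin 27° sin 36° = 0.454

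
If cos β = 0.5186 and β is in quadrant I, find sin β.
sin β = 0.855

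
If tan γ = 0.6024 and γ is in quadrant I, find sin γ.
sin γ = 0.516 (using tan²γ + 1 = sec²γ)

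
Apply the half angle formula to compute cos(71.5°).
cos(71.5°) = √((1 + cos 143°)/2) = 0.3173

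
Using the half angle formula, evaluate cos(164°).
cos(164°) = -√((1 + cos 328°)/2) = -0.9613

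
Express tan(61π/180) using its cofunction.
tan(61π/180) = cot(π/2 - 61π/180) = cot(29π/180)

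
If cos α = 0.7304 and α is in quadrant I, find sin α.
sin α = 0.683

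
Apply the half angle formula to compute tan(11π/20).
tan(11π/20) = sin 11π/10 / (1 + cos 11π/10) = -6.314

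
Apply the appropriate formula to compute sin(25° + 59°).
sin(25° + 59°) = sin 25° cos 59° + cos 25° sin 59° = 0.9945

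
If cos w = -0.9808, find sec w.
sec w = 1/cos w = -1.02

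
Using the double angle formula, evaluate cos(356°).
cos(356°) = cos²178° - sin²178° = 0.9976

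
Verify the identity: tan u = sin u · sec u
RHS = sin u · (1/cos u) = sin u/cos u = tan u = LHS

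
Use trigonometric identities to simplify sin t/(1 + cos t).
sin t/(1 + cos t) = tan(t/2) (using Half angle)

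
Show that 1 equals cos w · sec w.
RHS = cos w · (1/cos w) = 1 = LHS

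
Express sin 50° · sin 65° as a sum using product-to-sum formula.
sin 50° sin 65° = (1/2)[cos(50°-65°) - cos(50°+65°)]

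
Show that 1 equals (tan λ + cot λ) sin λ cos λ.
RHS = (sin λ/cos λ + cos λ/sin λ) sin λ cos λ = ((sin²λ + cos²λ)/(sin λ cos λ)) · sin λ cos λ = sin²λ + cos²λ = 1 = LHS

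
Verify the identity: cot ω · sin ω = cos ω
LHS = (cos ω/sin ω) · sin ω = cos ω = RHS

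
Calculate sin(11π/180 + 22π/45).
sin(11π/180 + 22π/45) = sin 11π/180 cos 22π/45 + cos 11π/180 sin 22π/45 = 0.9877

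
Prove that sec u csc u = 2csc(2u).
RHS = 2/sin(2u) = 2/(2 sin u cos u) = 1/(sin u cos u) = (1/cos u)(1/sin u) = sec u csc u = LHS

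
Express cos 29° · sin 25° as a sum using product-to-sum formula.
cos 29° sin 25° = (1/2)[sin(29°+25°) - sin(29°-25°)]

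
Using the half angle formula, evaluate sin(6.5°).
sin(6.5°) = √((1 - cos 13°)/2) = 0.1132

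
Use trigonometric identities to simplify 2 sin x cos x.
2 sin x cos x = sin(2x) (using Double angle)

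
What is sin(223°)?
sin(223°) = -0.682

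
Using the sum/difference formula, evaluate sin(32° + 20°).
sin(32° + 20°) = sin 32° cos 20° + cos 32° sin 20° = 0.788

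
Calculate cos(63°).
cos(63°) = 0.454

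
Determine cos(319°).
cos(319°) = 0.7547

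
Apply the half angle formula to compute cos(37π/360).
cos(37π/360) = √((1 + cos 37π/180)/2) = 0.9483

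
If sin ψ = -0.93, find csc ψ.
csc ψ = 1/sin ψ = -1.075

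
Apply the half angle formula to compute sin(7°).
sin(7°) = √((1 - cos 14°)/2) = 0.1219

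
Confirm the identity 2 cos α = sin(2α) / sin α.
RHS = 2 sin α cos α / sin α = 2 cos α = LHS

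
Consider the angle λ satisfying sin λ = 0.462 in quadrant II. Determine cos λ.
cos λ = ±√(1 - sin²λ) = -0.8869 (negative in QII)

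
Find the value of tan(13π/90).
tan(13π/90) = 0.4877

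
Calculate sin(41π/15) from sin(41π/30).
sin(41π/15) = 2 sin 41π/30 cos 41π/30 = 0.7431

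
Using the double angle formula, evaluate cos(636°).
cos(636°) = 1 - 2sin²318° = 0.1045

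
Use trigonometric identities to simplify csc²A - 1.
csc²A - 1 = cot²A (using Pythagorean identity)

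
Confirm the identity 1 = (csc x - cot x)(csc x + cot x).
RHS = csc²x - cot²x = (1 + cot²x) - cot²x = 1 = LHS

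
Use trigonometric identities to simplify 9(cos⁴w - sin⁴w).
9(cos⁴w - sin⁴w) = 9(cos(2w)) (using Factoring + double angle)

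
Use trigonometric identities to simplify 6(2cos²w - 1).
6(2cos²w - 1) = 6(cos(2w)) (using Double angle)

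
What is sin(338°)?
sin(338°) = -0.3746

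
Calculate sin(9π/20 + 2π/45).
sin(9π/20 + 2π/45) = sin 9π/20 cos 2π/45 + cos 9π/20 sin 2π/45 = 0.9998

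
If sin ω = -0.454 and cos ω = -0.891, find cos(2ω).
cos(2ω) = cos²ω - sin²ω = 0.5878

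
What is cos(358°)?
cos(358°) = 0.9994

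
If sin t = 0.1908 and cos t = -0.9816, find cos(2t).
cos(2t) = cos²t - sin²t = 0.9271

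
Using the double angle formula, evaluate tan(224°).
tan(224°) = 2 tan 112° / (1 - tan²112°) = 0.9657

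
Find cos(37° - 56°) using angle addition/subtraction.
cos(37° - 56°) = cos 37° cos 56° + sin 37° sin 56° = 0.9455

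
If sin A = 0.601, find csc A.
csc A = 1/sin A = 1.664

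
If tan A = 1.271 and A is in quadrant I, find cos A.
cos A = 0.6183 (using tan²A + 1 = sec²A)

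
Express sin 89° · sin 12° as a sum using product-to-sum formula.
sin 89° sin 12° = (1/2)[cos(89°-12°) - cos(89°+12°)]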